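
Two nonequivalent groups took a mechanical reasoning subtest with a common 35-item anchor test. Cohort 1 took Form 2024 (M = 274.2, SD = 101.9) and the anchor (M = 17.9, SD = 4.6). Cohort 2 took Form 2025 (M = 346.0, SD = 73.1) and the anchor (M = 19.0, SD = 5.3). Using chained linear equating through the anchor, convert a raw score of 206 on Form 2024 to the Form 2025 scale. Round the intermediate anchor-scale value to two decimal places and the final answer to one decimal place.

288.3

Form 2024 → anchor (Cohort 1): v = (4.6/101.9)(206 − 274.2) + 17.9 = 14.82
anchor → Form 2025 (Cohort 2): y = (73.1/5.3)(14.82 − 19.0) + 346.0 = 288.3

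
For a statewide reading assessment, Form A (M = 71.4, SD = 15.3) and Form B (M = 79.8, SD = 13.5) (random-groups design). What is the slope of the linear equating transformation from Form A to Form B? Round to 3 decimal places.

A = SD_Y / SD_X = 13.5 / 15.3 = 0.882

0.882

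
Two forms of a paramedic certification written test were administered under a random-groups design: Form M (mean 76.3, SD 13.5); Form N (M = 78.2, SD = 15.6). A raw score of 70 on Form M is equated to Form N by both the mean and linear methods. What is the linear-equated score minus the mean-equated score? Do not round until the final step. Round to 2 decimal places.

-0.98

Mean-equated: 70 + (78.2 − 76.3) = 71.90
Linear-equated: (15.6/13.5)(70 − 76.3) + 78.2 = 70.920
Difference = 70.920 − 71.90 = -0.98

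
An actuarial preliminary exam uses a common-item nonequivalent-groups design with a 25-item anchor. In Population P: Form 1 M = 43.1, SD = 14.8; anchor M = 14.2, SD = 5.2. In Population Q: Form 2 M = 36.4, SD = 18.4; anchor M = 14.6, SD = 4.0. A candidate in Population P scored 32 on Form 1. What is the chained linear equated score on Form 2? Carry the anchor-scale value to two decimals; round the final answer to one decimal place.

16.6

Form 1 → anchor (Population P): v = (5.2/14.8)(32 − 43.1) + 14.2 = 10.30
anchor → Form 2 (Population Q): y = (18.4/4.0)(10.30 − 14.6) + 36.4 = 16.6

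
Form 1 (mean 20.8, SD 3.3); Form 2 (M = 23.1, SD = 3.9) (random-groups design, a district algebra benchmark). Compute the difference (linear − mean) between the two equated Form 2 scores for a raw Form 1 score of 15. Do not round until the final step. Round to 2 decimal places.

-1.05

Mean-equated: 15 + (23.1 − 20.8) = 17.30
Linear-equated: (3.9/3.3)(15 − 20.8) + 23.1 = 16.245
Difference = 16.245 − 17.30 = -1.05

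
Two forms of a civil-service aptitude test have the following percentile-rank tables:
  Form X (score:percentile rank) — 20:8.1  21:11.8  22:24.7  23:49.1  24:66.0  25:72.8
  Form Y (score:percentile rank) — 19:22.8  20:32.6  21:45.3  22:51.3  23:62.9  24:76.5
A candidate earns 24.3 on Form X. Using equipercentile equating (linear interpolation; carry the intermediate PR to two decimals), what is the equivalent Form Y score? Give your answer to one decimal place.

23.4

PR of 24.3 on Form X: 66.0 + (24.3 − 24)/(25 − 24) × (72.8 − 66.0) = 68.04
On Form Y, PR 68.04 falls between score 23 (PR 62.9) and 24 (PR 76.5).
Interpolate: 23 + (68.04 − 62.9)/(76.5 − 62.9) × (24 − 23) = 23.4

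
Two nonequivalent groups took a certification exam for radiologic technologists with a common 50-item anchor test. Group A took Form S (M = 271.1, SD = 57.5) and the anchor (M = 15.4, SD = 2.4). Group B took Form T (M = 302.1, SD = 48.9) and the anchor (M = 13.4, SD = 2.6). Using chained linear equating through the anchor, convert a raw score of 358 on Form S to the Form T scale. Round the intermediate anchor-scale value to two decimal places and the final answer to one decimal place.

408.0

Form S → anchor (Group A): v = (2.4/57.5)(358 − 271.1) + 15.4 = 19.03
anchor → Form T (Group B): y = (48.9/2.6)(19.03 − 13.4) + 302.1 = 408.0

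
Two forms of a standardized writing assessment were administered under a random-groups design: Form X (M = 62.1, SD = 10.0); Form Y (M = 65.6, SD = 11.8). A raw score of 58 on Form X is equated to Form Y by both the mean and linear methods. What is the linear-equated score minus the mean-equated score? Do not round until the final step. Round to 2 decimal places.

-0.74

Mean-equated: 58 + (65.6 − 62.1) = 61.50
Linear-equated: (11.8/10.0)(58 − 62.1) + 65.6 = 60.762
Difference = 60.762 − 61.50 = -0.74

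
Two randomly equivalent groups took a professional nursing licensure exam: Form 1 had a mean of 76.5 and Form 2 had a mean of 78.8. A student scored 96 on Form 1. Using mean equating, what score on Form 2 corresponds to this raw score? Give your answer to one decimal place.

Mean equating: y = x + (M_Y − M_X) = 96 + (78.8 − 76.5) = 98.3

98.3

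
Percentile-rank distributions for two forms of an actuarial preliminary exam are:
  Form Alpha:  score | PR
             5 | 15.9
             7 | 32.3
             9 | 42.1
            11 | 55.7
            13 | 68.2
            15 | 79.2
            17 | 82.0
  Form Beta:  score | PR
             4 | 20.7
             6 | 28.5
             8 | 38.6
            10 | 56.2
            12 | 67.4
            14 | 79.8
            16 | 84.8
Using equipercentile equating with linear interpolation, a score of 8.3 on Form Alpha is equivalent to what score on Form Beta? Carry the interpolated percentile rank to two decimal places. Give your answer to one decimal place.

PR of 8.3 on Form Alpha: 32.3 + (8.3 − 7)/(9 − 7) × (42.1 − 32.3) = 38.67
On Form Beta, PR 38.67 falls between score 8 (PR 38.6) and 10 (PR 56.2).
Interpolate: 8 + (38.67 − 38.6)/(56.2 − 38.6) × (10 − 8) = 8.0

8.0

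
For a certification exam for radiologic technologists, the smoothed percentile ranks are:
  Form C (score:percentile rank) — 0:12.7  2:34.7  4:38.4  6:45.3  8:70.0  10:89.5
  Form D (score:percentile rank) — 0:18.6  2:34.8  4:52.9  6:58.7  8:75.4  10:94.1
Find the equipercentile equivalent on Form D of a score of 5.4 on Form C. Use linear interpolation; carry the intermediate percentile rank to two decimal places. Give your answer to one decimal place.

PR of 5.4 on Form C: 38.4 + (5.4 − 4)/(6 − 4) × (45.3 − 38.4) = 43.23
On Form D, PR 43.23 falls between score 2 (PR 34.8) and 4 (PR 52.9).
Interpolate: 2 + (43.23 − 34.8)/(52.9 − 34.8) × (4 − 2) = 2.9

2.9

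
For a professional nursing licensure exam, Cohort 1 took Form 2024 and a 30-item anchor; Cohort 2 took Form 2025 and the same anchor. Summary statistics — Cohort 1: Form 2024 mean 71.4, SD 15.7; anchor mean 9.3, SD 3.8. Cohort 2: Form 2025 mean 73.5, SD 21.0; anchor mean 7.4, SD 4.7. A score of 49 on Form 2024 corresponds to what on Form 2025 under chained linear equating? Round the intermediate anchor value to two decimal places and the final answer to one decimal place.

Form 2024 → anchor (Cohort 1): v = (3.8/15.7)(49 − 71.4) + 9.3 = 3.88
anchor → Form 2025 (Cohort 2): y = (21.0/4.7)(3.88 − 7.4) + 73.5 = 57.8

57.8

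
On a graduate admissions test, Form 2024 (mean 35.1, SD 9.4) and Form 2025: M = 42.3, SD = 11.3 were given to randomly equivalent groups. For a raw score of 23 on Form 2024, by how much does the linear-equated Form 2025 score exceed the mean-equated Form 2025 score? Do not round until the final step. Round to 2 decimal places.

-2.45

Mean-equated: 23 + (42.3 − 35.1) = 30.20
Linear-equated: (11.3/9.4)(23 − 35.1) + 42.3 = 27.754
Difference = 27.754 − 30.20 = -2.45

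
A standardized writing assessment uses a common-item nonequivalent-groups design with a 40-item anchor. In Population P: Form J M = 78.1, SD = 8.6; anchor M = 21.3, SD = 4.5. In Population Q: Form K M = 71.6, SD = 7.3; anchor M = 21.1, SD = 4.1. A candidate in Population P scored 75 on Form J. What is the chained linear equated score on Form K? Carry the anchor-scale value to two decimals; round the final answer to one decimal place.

69.1

Form J → anchor (Population P): v = (4.5/8.6)(75 − 78.1) + 21.3 = 19.68
anchor → Form K (Population Q): y = (7.3/4.1)(19.68 − 21.1) + 71.6 = 69.1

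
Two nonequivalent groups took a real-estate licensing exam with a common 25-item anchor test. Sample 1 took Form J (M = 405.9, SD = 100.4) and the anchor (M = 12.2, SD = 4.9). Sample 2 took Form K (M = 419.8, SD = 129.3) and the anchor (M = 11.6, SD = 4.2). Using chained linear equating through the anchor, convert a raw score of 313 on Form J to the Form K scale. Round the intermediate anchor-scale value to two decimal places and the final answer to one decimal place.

Form J → anchor (Sample 1): v = (4.9/100.4)(313 − 405.9) + 12.2 = 7.67
anchor → Form K (Sample 2): y = (129.3/4.2)(7.67 − 11.6) + 419.8 = 298.8

298.8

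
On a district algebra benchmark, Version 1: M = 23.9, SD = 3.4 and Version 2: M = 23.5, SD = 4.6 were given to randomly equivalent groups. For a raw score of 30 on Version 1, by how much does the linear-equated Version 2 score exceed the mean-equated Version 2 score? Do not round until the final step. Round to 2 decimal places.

2.15

Mean-equated: 30 + (23.5 − 23.9) = 29.60
Linear-equated: (4.6/3.4)(30 − 23.9) + 23.5 = 31.753
Difference = 31.753 − 29.60 = 2.15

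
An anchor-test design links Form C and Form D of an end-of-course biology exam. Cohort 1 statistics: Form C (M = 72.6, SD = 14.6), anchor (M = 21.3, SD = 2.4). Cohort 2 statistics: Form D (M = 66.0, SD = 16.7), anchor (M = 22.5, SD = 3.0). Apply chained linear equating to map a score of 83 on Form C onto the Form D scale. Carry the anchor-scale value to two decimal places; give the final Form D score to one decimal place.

Form C → anchor (Cohort 1): v = (2.4/14.6)(83 − 72.6) + 21.3 = 23.01
anchor → Form D (Cohort 2): y = (16.7/3.0)(23.01 − 22.5) + 66.0 = 68.8

68.8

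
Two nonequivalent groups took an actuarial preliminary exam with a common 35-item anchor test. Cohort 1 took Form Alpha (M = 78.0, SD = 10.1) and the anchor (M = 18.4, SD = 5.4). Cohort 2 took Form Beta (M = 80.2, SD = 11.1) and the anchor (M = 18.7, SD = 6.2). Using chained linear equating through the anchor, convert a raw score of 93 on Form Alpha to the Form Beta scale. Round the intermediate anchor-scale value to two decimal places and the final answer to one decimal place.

94.0

Form Alpha → anchor (Cohort 1): v = (5.4/10.1)(93 − 78.0) + 18.4 = 26.42
anchor → Form Beta (Cohort 2): y = (11.1/6.2)(26.42 − 18.7) + 80.2 = 94.0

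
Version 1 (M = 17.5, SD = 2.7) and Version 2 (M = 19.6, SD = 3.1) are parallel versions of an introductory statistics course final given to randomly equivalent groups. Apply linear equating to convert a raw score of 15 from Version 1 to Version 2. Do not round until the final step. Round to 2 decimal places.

Linear equating: y = (SD_Y/SD_X)(x − M_X) + M_Y
y = (3.1/2.7)(15 − 17.5) + 19.6
y = 1.148148 × -2.5 + 19.6 = -2.8704 + 19.6 = 16.73

16.73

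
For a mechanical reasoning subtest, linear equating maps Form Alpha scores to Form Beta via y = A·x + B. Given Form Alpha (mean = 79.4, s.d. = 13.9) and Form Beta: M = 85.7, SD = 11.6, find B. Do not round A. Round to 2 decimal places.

A = SD_Y / SD_X = 11.6 / 13.9 = 0.834532
B = M_Y − A·M_X = 85.7 − 0.834532 × 79.4 = 19.44

19.44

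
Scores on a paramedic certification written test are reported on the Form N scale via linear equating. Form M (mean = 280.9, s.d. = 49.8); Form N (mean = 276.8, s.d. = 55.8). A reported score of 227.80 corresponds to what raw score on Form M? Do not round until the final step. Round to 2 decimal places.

237.17

Invert y = (SD_Y/SD_X)(x − M_X) + M_Y:
x = (SD_X/SD_Y)(y − M_Y) + M_X = (49.8/55.8)(227.80 − 276.8) + 280.9
x = 0.892473 × -49.000 + 280.9 = 237.17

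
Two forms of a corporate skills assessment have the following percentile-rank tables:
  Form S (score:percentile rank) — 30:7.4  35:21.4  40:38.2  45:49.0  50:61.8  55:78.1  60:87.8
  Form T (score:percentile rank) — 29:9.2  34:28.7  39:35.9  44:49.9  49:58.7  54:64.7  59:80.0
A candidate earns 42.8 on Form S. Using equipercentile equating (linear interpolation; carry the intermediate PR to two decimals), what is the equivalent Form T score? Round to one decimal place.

42.0

PR of 42.8 on Form S: 38.2 + (42.8 − 40)/(45 − 40) × (49.0 − 38.2) = 44.25
On Form T, PR 44.25 falls between score 39 (PR 35.9) and 44 (PR 49.9).
Interpolate: 39 + (44.25 − 35.9)/(49.9 − 35.9) × (44 − 39) = 42.0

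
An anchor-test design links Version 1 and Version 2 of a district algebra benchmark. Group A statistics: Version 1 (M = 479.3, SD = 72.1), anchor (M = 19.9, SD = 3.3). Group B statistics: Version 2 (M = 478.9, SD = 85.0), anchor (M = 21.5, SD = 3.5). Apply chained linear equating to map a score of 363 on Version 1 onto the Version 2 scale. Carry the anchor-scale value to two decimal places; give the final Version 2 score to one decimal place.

310.8

Version 1 → anchor (Group A): v = (3.3/72.1)(363 − 479.3) + 19.9 = 14.58
anchor → Version 2 (Group B): y = (85.0/3.5)(14.58 − 21.5) + 478.9 = 310.8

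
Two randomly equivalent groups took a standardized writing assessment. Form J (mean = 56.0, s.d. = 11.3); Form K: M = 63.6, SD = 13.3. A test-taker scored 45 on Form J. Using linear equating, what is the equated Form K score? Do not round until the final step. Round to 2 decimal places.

50.65

Linear equating: y = (SD_Y/SD_X)(x − M_X) + M_Y
y = (13.3/11.3)(45 − 56.0) + 63.6
y = 1.176991 × -11.0 + 63.6 = -12.9469 + 63.6 = 50.65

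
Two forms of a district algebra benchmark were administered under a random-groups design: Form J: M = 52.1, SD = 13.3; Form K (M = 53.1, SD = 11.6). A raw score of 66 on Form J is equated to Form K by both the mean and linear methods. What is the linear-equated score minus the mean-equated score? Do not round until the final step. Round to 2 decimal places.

Mean-equated: 66 + (53.1 − 52.1) = 67.00
Linear-equated: (11.6/13.3)(66 − 52.1) + 53.1 = 65.223
Difference = 65.223 − 67.00 = -1.78

-1.78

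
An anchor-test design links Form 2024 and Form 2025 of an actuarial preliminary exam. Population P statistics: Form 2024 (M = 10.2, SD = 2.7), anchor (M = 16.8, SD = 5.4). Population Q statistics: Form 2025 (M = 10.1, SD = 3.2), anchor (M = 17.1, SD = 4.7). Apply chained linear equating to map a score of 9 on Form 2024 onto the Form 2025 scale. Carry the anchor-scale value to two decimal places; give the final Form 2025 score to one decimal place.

8.3

Form 2024 → anchor (Population P): v = (5.4/2.7)(9 − 10.2) + 16.8 = 14.40
anchor → Form 2025 (Population Q): y = (3.2/4.7)(14.40 − 17.1) + 10.1 = 8.3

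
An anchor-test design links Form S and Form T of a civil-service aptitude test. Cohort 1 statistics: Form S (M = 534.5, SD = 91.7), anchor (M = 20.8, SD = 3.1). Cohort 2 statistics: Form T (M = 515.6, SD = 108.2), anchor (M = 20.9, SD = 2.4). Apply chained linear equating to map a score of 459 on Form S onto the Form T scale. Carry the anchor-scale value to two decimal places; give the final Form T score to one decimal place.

396.1

Form S → anchor (Cohort 1): v = (3.1/91.7)(459 − 534.5) + 20.8 = 18.25
anchor → Form T (Cohort 2): y = (108.2/2.4)(18.25 − 20.9) + 515.6 = 396.1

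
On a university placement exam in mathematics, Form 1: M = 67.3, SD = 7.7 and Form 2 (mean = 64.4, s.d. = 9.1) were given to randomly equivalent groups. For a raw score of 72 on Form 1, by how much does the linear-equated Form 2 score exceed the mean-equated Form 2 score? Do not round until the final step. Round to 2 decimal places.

Mean-equated: 72 + (64.4 − 67.3) = 69.10
Linear-equated: (9.1/7.7)(72 − 67.3) + 64.4 = 69.955
Difference = 69.955 − 69.10 = 0.85

0.85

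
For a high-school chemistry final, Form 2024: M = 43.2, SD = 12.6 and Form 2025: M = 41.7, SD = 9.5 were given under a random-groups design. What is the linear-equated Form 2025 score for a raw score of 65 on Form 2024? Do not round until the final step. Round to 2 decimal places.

58.14

Linear equating: y = (SD_Y/SD_X)(x − M_X) + M_Y
y = (9.5/12.6)(65 − 43.2) + 41.7
y = 0.753968 × 21.8 + 41.7 = 16.4365 + 41.7 = 58.14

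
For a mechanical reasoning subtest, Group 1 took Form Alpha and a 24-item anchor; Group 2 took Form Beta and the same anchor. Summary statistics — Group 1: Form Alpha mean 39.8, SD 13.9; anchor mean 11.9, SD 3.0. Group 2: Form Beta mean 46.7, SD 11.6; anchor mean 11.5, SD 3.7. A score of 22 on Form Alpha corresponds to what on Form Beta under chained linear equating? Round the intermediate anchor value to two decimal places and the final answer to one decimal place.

35.9

Form Alpha → anchor (Group 1): v = (3.0/13.9)(22 − 39.8) + 11.9 = 8.06
anchor → Form Beta (Group 2): y = (11.6/3.7)(8.06 − 11.5) + 46.7 = 35.9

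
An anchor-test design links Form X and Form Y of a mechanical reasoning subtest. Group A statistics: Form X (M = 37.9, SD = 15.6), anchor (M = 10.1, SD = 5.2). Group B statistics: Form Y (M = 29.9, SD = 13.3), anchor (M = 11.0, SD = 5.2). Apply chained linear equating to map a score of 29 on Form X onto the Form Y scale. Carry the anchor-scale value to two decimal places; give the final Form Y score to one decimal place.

20.0

Form X → anchor (Group A): v = (5.2/15.6)(29 − 37.9) + 10.1 = 7.13
anchor → Form Y (Group B): y = (13.3/5.2)(7.13 − 11.0) + 29.9 = 20.0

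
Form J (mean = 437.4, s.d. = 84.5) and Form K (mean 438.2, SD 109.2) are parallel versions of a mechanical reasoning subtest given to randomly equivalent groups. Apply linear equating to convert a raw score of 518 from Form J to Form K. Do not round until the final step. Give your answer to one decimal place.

Linear equating: y = (SD_Y/SD_X)(x − M_X) + M_Y
y = (109.2/84.5)(518 − 437.4) + 438.2
y = 1.292308 × 80.6 + 438.2 = 104.1600 + 438.2 = 542.4

542.4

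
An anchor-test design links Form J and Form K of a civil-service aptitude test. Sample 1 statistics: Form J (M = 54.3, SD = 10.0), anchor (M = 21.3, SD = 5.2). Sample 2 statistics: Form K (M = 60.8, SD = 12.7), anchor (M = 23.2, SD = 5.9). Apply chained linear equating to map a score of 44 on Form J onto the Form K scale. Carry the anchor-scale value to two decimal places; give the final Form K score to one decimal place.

Form J → anchor (Sample 1): v = (5.2/10.0)(44 − 54.3) + 21.3 = 15.94
anchor → Form K (Sample 2): y = (12.7/5.9)(15.94 − 23.2) + 60.8 = 45.2

45.2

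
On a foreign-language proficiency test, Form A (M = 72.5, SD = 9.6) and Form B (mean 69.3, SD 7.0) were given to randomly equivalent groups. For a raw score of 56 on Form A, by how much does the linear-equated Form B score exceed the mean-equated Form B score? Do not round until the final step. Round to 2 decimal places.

Mean-equated: 56 + (69.3 − 72.5) = 52.80
Linear-equated: (7.0/9.6)(56 − 72.5) + 69.3 = 57.269
Difference = 57.269 − 52.80 = 4.47

4.47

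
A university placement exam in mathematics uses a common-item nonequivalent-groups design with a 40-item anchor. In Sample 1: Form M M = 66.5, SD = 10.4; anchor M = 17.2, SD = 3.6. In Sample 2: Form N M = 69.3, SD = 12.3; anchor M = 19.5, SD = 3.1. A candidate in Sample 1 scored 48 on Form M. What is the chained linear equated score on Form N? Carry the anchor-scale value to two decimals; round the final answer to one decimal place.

Form M → anchor (Sample 1): v = (3.6/10.4)(48 − 66.5) + 17.2 = 10.80
anchor → Form N (Sample 2): y = (12.3/3.1)(10.80 − 19.5) + 69.3 = 34.8

34.8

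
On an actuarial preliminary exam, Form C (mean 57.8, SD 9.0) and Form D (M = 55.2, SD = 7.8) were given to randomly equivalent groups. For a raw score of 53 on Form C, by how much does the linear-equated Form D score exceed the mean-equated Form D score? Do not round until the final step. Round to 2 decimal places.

0.64

Mean-equated: 53 + (55.2 − 57.8) = 50.40
Linear-equated: (7.8/9.0)(53 − 57.8) + 55.2 = 51.040
Difference = 51.040 − 50.40 = 0.64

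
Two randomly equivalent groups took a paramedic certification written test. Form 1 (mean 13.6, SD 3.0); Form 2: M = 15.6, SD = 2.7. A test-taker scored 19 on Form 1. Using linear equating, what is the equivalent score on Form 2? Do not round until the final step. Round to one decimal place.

Linear equating: y = (SD_Y/SD_X)(x − M_X) + M_Y
y = (2.7/3.0)(19 − 13.6) + 15.6
y = 0.900000 × 5.4 + 15.6 = 4.8600 + 15.6 = 20.5

20.5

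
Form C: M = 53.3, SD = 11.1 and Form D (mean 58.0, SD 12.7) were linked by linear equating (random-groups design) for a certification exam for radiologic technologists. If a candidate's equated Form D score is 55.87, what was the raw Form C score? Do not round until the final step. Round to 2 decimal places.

51.44

Invert y = (SD_Y/SD_X)(x − M_X) + M_Y:
x = (SD_X/SD_Y)(y − M_Y) + M_X = (11.1/12.7)(55.87 − 58.0) + 53.3
x = 0.874016 × -2.130 + 53.3 = 51.44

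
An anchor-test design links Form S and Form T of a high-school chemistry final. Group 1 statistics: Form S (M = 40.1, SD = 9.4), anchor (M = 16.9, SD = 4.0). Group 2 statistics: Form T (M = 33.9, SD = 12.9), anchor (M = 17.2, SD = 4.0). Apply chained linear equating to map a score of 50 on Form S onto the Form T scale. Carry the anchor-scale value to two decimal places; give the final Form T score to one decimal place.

46.5

Form S → anchor (Group 1): v = (4.0/9.4)(50 − 40.1) + 16.9 = 21.11
anchor → Form T (Group 2): y = (12.9/4.0)(21.11 − 17.2) + 33.9 = 46.5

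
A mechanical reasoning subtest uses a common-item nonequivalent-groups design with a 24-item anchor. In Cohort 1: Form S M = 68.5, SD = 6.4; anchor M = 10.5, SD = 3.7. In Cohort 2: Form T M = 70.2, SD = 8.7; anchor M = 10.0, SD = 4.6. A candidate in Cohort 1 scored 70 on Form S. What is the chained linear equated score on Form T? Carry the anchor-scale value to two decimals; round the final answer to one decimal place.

72.8

Form S → anchor (Cohort 1): v = (3.7/6.4)(70 − 68.5) + 10.5 = 11.37
anchor → Form T (Cohort 2): y = (8.7/4.6)(11.37 − 10.0) + 70.2 = 72.8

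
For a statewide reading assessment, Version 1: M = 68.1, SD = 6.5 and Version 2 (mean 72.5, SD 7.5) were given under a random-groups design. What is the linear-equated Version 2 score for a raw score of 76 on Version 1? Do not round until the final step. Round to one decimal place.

Linear equating: y = (SD_Y/SD_X)(x − M_X) + M_Y
y = (7.5/6.5)(76 − 68.1) + 72.5
y = 1.153846 × 7.9 + 72.5 = 9.1154 + 72.5 = 81.6

81.6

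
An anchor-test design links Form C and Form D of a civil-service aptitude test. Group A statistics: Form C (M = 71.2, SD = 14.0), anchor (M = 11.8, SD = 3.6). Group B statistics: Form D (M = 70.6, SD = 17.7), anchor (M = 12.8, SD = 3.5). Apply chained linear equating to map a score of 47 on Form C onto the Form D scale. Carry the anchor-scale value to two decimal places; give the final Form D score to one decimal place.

Form C → anchor (Group A): v = (3.6/14.0)(47 − 71.2) + 11.8 = 5.58
anchor → Form D (Group B): y = (17.7/3.5)(5.58 − 12.8) + 70.6 = 34.1

34.1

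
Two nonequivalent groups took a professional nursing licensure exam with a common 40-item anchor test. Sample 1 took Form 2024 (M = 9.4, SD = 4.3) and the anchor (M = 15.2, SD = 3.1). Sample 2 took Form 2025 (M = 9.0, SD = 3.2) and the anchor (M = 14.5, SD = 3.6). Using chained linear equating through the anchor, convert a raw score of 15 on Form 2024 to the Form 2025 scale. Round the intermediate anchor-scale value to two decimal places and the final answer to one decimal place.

13.2

Form 2024 → anchor (Sample 1): v = (3.1/4.3)(15 − 9.4) + 15.2 = 19.24
anchor → Form 2025 (Sample 2): y = (3.2/3.6)(19.24 − 14.5) + 9.0 = 13.2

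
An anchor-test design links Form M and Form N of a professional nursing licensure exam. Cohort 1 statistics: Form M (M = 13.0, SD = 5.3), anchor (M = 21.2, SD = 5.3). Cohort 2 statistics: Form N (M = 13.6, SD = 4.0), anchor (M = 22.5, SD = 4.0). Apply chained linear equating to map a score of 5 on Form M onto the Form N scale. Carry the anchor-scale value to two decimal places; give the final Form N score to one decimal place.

4.3

Form M → anchor (Cohort 1): v = (5.3/5.3)(5 − 13.0) + 21.2 = 13.20
anchor → Form N (Cohort 2): y = (4.0/4.0)(13.20 − 22.5) + 13.6 = 4.3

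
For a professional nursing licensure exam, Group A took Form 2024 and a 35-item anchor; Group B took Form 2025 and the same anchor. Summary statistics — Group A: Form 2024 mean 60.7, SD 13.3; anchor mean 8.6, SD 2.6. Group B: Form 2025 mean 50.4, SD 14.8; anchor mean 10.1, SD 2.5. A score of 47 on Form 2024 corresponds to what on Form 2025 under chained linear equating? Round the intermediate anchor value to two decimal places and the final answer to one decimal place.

Form 2024 → anchor (Group A): v = (2.6/13.3)(47 − 60.7) + 8.6 = 5.92
anchor → Form 2025 (Group B): y = (14.8/2.5)(5.92 − 10.1) + 50.4 = 25.7

25.7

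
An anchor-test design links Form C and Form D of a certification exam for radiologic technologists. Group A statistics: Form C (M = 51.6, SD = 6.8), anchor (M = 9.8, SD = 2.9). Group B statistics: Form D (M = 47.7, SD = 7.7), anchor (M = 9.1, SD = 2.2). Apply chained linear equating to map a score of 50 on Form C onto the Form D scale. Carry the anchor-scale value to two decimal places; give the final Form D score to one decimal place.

Form C → anchor (Group A): v = (2.9/6.8)(50 − 51.6) + 9.8 = 9.12
anchor → Form D (Group B): y = (7.7/2.2)(9.12 − 9.1) + 47.7 = 47.8

47.8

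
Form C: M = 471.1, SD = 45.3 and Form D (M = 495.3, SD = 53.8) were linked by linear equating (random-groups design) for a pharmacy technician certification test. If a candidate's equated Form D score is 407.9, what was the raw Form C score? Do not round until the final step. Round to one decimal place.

Invert y = (SD_Y/SD_X)(x − M_X) + M_Y:
x = (SD_X/SD_Y)(y − M_Y) + M_X = (45.3/53.8)(407.9 − 495.3) + 471.1
x = 0.842007 × -87.400 + 471.1 = 397.5

397.5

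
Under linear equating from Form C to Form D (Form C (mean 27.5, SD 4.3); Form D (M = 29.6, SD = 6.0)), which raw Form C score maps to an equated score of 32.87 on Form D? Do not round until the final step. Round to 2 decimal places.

Invert y = (SD_Y/SD_X)(x − M_X) + M_Y:
x = (SD_X/SD_Y)(y − M_Y) + M_X = (4.3/6.0)(32.87 − 29.6) + 27.5
x = 0.716667 × 3.270 + 27.5 = 29.84

29.84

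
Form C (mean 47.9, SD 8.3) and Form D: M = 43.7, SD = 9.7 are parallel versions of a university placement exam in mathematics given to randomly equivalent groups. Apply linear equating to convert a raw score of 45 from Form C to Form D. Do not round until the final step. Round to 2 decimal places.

Linear equating: y = (SD_Y/SD_X)(x − M_X) + M_Y
y = (9.7/8.3)(45 − 47.9) + 43.7
y = 1.168675 × -2.9 + 43.7 = -3.3892 + 43.7 = 40.31

40.31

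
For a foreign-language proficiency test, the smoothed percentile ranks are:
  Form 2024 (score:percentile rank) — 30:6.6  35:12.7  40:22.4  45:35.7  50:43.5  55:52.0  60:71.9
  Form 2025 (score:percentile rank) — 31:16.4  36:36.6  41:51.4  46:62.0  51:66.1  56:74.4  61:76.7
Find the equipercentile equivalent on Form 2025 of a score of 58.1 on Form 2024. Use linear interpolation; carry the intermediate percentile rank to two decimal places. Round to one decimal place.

PR of 58.1 on Form 2024: 52.0 + (58.1 − 55)/(60 − 55) × (71.9 − 52.0) = 64.34
On Form 2025, PR 64.34 falls between score 46 (PR 62.0) and 51 (PR 66.1).
Interpolate: 46 + (64.34 − 62.0)/(66.1 − 62.0) × (51 − 46) = 48.9

48.9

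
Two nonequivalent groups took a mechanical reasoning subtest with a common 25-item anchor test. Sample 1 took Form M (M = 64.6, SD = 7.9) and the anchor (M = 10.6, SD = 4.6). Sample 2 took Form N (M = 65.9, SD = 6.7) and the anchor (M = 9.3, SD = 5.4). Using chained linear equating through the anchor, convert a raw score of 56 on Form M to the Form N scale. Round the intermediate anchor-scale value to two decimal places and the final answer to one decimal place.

61.3

Form M → anchor (Sample 1): v = (4.6/7.9)(56 − 64.6) + 10.6 = 5.59
anchor → Form N (Sample 2): y = (6.7/5.4)(5.59 − 9.3) + 65.9 = 61.3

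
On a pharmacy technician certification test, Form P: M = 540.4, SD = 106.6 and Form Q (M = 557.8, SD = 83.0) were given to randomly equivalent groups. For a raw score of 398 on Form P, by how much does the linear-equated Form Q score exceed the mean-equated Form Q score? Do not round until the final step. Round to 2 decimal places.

31.53

Mean-equated: 398 + (557.8 − 540.4) = 415.40
Linear-equated: (83.0/106.6)(398 − 540.4) + 557.8 = 446.926
Difference = 446.926 − 415.40 = 31.53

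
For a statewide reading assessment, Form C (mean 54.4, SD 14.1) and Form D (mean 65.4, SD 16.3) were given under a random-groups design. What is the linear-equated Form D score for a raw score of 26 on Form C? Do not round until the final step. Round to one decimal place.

Linear equating: y = (SD_Y/SD_X)(x − M_X) + M_Y
y = (16.3/14.1)(26 − 54.4) + 65.4
y = 1.156028 × -28.4 + 65.4 = -32.8312 + 65.4 = 32.6

32.6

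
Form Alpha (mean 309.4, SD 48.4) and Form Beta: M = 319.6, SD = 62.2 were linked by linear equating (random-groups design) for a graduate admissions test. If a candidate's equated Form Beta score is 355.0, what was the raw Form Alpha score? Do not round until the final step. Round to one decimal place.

336.9

Invert y = (SD_Y/SD_X)(x − M_X) + M_Y:
x = (SD_X/SD_Y)(y − M_Y) + M_X = (48.4/62.2)(355.0 − 319.6) + 309.4
x = 0.778135 × 35.400 + 309.4 = 336.9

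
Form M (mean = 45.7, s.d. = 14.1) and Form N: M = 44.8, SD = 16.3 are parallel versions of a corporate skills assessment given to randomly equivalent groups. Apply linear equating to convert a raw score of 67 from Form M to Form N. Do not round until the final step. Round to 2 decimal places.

69.42

Linear equating: y = (SD_Y/SD_X)(x − M_X) + M_Y
y = (16.3/14.1)(67 − 45.7) + 44.8
y = 1.156028 × 21.3 + 44.8 = 24.6234 + 44.8 = 69.42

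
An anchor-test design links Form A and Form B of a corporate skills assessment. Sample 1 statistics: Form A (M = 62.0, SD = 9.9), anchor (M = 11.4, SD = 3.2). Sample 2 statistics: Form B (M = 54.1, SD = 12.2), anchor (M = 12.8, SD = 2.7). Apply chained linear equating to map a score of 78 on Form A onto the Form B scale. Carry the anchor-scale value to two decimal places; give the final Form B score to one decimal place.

Form A → anchor (Sample 1): v = (3.2/9.9)(78 − 62.0) + 11.4 = 16.57
anchor → Form B (Sample 2): y = (12.2/2.7)(16.57 − 12.8) + 54.1 = 71.1

71.1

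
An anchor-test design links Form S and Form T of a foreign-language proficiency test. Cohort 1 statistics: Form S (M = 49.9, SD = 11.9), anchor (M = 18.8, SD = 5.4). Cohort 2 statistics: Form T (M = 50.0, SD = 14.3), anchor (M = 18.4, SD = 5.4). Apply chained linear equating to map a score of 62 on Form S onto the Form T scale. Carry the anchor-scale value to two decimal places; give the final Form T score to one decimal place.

65.6

Form S → anchor (Cohort 1): v = (5.4/11.9)(62 − 49.9) + 18.8 = 24.29
anchor → Form T (Cohort 2): y = (14.3/5.4)(24.29 − 18.4) + 50.0 = 65.6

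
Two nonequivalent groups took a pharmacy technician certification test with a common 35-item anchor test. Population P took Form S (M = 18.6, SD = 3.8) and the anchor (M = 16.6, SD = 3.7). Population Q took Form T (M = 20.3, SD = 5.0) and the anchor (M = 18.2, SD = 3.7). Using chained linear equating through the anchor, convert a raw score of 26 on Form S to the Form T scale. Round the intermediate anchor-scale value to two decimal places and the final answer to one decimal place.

27.9

Form S → anchor (Population P): v = (3.7/3.8)(26 − 18.6) + 16.6 = 23.81
anchor → Form T (Population Q): y = (5.0/3.7)(23.81 − 18.2) + 20.3 = 27.9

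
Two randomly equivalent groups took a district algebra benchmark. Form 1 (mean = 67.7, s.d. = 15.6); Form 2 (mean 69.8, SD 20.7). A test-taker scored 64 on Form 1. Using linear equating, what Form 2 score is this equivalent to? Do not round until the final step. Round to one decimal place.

64.9

Linear equating: y = (SD_Y/SD_X)(x − M_X) + M_Y
y = (20.7/15.6)(64 − 67.7) + 69.8
y = 1.326923 × -3.7 + 69.8 = -4.9096 + 69.8 = 64.9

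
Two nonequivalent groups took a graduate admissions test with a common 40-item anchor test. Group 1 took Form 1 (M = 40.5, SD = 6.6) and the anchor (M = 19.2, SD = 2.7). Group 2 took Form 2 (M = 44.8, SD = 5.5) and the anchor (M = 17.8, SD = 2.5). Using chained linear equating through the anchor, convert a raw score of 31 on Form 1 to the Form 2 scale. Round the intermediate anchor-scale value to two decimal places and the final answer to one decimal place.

Form 1 → anchor (Group 1): v = (2.7/6.6)(31 − 40.5) + 19.2 = 15.31
anchor → Form 2 (Group 2): y = (5.5/2.5)(15.31 − 17.8) + 44.8 = 39.3

39.3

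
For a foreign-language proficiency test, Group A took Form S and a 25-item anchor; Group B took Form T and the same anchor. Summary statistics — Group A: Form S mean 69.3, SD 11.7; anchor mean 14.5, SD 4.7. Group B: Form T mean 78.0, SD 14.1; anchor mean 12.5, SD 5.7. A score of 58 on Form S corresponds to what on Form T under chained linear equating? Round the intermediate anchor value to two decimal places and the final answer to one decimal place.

71.7

Form S → anchor (Group A): v = (4.7/11.7)(58 − 69.3) + 14.5 = 9.96
anchor → Form T (Group B): y = (14.1/5.7)(9.96 − 12.5) + 78.0 = 71.7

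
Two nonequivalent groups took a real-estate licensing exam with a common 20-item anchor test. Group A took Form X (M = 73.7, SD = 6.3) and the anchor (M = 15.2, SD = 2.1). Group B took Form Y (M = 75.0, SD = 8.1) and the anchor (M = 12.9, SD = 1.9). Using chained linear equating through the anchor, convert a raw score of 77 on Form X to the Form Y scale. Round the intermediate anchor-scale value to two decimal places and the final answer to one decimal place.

Form X → anchor (Group A): v = (2.1/6.3)(77 − 73.7) + 15.2 = 16.30
anchor → Form Y (Group B): y = (8.1/1.9)(16.30 − 12.9) + 75.0 = 89.5

89.5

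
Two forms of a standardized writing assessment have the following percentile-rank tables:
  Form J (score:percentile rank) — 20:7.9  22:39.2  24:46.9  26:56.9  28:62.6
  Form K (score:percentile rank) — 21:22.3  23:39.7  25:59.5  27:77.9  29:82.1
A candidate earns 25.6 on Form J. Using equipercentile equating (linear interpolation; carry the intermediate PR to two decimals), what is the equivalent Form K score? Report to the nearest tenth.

PR of 25.6 on Form J: 46.9 + (25.6 − 24)/(26 − 24) × (56.9 − 46.9) = 54.90
On Form K, PR 54.90 falls between score 23 (PR 39.7) and 25 (PR 59.5).
Interpolate: 23 + (54.90 − 39.7)/(59.5 − 39.7) × (25 − 23) = 24.5

24.5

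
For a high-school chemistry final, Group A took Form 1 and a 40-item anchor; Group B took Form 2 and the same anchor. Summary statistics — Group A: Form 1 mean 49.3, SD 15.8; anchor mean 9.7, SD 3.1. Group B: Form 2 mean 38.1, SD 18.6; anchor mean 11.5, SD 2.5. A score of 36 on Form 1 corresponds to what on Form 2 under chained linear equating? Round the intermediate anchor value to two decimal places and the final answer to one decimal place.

Form 1 → anchor (Group A): v = (3.1/15.8)(36 − 49.3) + 9.7 = 7.09
anchor → Form 2 (Group B): y = (18.6/2.5)(7.09 − 11.5) + 38.1 = 5.3

5.3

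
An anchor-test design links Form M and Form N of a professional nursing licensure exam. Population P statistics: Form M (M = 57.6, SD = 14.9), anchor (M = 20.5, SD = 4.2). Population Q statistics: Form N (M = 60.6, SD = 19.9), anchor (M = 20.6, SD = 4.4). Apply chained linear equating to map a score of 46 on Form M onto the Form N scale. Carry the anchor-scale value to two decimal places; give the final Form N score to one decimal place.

Form M → anchor (Population P): v = (4.2/14.9)(46 − 57.6) + 20.5 = 17.23
anchor → Form N (Population Q): y = (19.9/4.4)(17.23 − 20.6) + 60.6 = 45.4

45.4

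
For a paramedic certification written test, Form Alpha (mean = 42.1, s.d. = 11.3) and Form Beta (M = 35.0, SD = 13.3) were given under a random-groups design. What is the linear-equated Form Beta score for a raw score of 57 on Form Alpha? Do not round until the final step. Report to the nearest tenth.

Linear equating: y = (SD_Y/SD_X)(x − M_X) + M_Y
y = (13.3/11.3)(57 − 42.1) + 35.0
y = 1.176991 × 14.9 + 35.0 = 17.5372 + 35.0 = 52.5

52.5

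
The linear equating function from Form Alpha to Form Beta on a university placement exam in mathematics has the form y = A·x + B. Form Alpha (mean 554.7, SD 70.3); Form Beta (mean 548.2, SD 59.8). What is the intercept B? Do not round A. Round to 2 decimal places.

76.35

A = SD_Y / SD_X = 59.8 / 70.3 = 0.850640
B = M_Y − A·M_X = 548.2 − 0.850640 × 554.7 = 76.35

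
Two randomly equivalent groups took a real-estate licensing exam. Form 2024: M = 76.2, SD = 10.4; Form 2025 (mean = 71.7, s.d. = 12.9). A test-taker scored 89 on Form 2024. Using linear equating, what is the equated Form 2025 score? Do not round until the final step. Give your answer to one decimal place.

87.6

Linear equating: y = (SD_Y/SD_X)(x − M_X) + M_Y
y = (12.9/10.4)(89 − 76.2) + 71.7
y = 1.240385 × 12.8 + 71.7 = 15.8769 + 71.7 = 87.6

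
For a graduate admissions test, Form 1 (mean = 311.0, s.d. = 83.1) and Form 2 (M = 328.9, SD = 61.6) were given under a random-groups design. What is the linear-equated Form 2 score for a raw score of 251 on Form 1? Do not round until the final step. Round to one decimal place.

Linear equating: y = (SD_Y/SD_X)(x − M_X) + M_Y
y = (61.6/83.1)(251 − 311.0) + 328.9
y = 0.741276 × -60.0 + 328.9 = -44.4765 + 328.9 = 284.4

284.4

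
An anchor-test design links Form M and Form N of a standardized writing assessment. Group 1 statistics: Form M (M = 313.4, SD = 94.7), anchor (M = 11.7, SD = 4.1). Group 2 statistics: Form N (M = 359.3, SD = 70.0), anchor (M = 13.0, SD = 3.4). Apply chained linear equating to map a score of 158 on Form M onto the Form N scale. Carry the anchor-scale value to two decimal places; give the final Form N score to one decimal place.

194.0

Form M → anchor (Group 1): v = (4.1/94.7)(158 − 313.4) + 11.7 = 4.97
anchor → Form N (Group 2): y = (70.0/3.4)(4.97 − 13.0) + 359.3 = 194.0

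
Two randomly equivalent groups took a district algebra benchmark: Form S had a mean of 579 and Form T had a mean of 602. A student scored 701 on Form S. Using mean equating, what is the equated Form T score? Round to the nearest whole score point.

Mean equating: y = x + (M_Y − M_X) = 701 + (602 − 579) = 724

724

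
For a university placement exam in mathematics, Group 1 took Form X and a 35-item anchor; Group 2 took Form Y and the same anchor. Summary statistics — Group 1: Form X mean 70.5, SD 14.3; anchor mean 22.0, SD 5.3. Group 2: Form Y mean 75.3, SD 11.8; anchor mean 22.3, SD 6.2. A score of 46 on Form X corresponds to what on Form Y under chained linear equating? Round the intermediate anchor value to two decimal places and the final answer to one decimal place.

57.4

Form X → anchor (Group 1): v = (5.3/14.3)(46 − 70.5) + 22.0 = 12.92
anchor → Form Y (Group 2): y = (11.8/6.2)(12.92 − 22.3) + 75.3 = 57.4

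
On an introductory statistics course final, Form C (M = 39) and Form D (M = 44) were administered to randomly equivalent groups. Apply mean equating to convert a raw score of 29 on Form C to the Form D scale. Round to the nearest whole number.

34

Mean equating: y = x + (M_Y − M_X) = 29 + (44 − 39) = 34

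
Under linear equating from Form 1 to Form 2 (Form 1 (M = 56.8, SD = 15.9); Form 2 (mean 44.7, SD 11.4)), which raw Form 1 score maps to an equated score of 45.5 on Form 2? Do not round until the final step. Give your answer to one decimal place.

Invert y = (SD_Y/SD_X)(x − M_X) + M_Y:
x = (SD_X/SD_Y)(y − M_Y) + M_X = (15.9/11.4)(45.5 − 44.7) + 56.8
x = 1.394737 × 0.800 + 56.8 = 57.9

57.9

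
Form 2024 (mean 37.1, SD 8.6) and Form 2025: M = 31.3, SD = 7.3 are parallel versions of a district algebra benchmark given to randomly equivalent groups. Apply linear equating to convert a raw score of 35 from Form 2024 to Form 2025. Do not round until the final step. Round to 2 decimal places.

Linear equating: y = (SD_Y/SD_X)(x − M_X) + M_Y
y = (7.3/8.6)(35 − 37.1) + 31.3
y = 0.848837 × -2.1 + 31.3 = -1.7826 + 31.3 = 29.52

29.52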